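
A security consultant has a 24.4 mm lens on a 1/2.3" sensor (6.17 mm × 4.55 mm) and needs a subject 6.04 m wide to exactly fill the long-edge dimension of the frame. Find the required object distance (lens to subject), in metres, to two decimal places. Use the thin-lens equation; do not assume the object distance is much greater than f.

W: 6.04 m = 6040 mm.
Magnification m = w/W = dᵢ/dₒ; combined with 1/f = 1/dₒ + 1/dᵢ this gives dₒ = f·(1 + W/w).
dₒ = 24.4 mm × (1 + 6040/6.17) = 24.4 × 979.9303 ≈ 23910.300 mm = 23.9103 m.

23.91 m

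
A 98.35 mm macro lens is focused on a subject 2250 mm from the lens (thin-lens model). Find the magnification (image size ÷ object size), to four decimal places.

0.0457×

Thin lens: 1/f = 1/dₒ + 1/dᵢ → 1/dᵢ = 1/98.35 − 1/2250 = 0.0097233 mm⁻¹, so dᵢ ≈ 102.8455 mm.
Magnification m = dᵢ/dₒ = 102.8455/2250 ≈ 0.04571.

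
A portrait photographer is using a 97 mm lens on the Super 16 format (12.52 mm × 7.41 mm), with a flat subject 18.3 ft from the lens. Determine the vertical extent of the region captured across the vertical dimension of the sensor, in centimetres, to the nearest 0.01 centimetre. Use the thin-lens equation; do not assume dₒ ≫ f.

41.87 cm

dₒ: 18.3 ft × 304.8 mm/ft = 5577.84 mm.
Similar triangles through the lens centre give W/dₒ = h/dᵢ; with 1/f = 1/dₒ + 1/dᵢ this gives W = h·(dₒ − f)/f.
W = 7.41 mm × (5577.84 − 97) / 97 = 7.41 × 56.5035 ≈ 418.691 mm = 41.8691 cm.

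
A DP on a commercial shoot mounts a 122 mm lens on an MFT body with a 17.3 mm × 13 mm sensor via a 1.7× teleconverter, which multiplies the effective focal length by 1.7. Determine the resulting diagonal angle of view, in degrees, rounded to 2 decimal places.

Effective focal length f = 122 × 1.7 = 207.4 mm.
Sensor diagonal = √(17.3² + 13²) = √468.2900 ≈ 21.6400 mm.
α = 2·arctan(21.640 / (2 × 207.4)) = 2·arctan(0.05217) ≈ 5.9728°.

5.97°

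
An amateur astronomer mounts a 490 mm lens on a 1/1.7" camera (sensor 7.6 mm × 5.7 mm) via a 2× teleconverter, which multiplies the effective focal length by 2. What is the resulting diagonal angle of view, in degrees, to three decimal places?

Effective focal length f = 490 × 2 = 980 mm.
Sensor diagonal = √(7.6² + 5.7²) = √90.2500 ≈ 9.5000 mm.
α = 2·arctan(9.500 / (2 × 980)) = 2·arctan(0.00485) ≈ 0.5554°.

0.555°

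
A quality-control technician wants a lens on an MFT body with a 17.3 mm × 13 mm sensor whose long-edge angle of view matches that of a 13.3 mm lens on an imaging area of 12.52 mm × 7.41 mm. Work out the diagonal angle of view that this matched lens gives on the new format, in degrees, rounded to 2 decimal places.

60.98°

Equal long-edge AOV ⇒ f₂ = f₁ · 17.3/12.52 = 13.3 × 1.38179 ≈ 18.3778 mm.
Sensor diagonal = √(17.3² + 13²) = √468.2900 ≈ 21.6400 mm.
Diagonal AOV on the new format = 2·arctan(21.6400 / (2 × 18.3778)) = 2·arctan(0.58875) ≈ 60.9753°.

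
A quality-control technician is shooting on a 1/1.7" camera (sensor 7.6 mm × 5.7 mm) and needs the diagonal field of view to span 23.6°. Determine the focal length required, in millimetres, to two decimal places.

22.74 mm

Sensor diagonal = √(7.6² + 5.7²) = √90.2500 ≈ 9.5000 mm.
From α = 2·arctan(d/2f) we get f = d / (2·tan(α/2)).
With d = 9.5000 mm and α/2 = 11.8°, tan(α/2) ≈ 0.20891, so f ≈ 9.5000 / 0.41782 ≈ 22.7370 mm.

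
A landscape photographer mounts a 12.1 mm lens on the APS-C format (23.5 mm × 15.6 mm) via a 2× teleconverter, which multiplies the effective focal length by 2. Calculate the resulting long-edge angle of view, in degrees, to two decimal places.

Effective focal length f = 12.1 × 2 = 24.2 mm.
α = 2·arctan(23.5 / (2 × 24.2)) = 2·arctan(0.48554) ≈ 51.7966°.

51.80°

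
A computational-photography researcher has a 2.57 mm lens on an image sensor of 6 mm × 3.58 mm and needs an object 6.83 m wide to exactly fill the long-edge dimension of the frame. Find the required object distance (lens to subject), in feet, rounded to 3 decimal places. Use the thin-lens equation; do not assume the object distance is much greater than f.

9.607 ft

W: 6.83 m = 6830 mm.
Magnification m = w/W = dᵢ/dₒ; combined with 1/f = 1/dₒ + 1/dᵢ this gives dₒ = f·(1 + W/w).
dₒ = 2.57 mm × (1 + 6830/6) = 2.57 × 1139.3333 ≈ 2928.087 mm = 2928.087/304.8 ft = 9.60658 ft.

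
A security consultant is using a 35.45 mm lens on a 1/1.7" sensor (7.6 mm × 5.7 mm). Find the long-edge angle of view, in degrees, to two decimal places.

Angle of view α = 2·arctan(w/2f) with w = 7.6 mm and f = 35.45 mm.
w/2f = 0.10719; arctan(0.10719) ≈ 6.1184°, so α ≈ 12.2367°.

12.24°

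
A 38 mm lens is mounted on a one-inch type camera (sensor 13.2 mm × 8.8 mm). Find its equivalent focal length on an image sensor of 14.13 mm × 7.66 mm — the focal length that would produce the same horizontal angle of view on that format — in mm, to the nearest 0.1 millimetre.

Equal angle of view means equal width/f ratio, so f₂ = f₁ · (width₂/width₁) = 38 × 14.13/13.2.
f₂ = 38 × 1.07045 ≈ 40.677 mm.

40.7 mm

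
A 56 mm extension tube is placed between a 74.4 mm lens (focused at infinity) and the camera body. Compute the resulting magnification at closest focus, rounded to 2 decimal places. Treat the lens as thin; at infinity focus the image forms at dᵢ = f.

The tube moves the image plane from f to f + e, so dᵢ = 74.4 + 56 = 130.4 mm. Focus is achieved when 1/f = 1/dₒ + 1/dᵢ, giving dₒ = 1/(1/f − 1/(f+e)).
Magnification m = dᵢ/dₒ = (f+e)·(1/f − 1/(f+e)) = e/f = 56/74.4 ≈ 0.7527.

0.75×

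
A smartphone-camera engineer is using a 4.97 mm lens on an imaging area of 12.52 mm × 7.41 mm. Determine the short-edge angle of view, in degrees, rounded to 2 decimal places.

Angle of view α = 2·arctan(h/2f) with h = 7.41 mm and f = 4.97 mm.
h/2f = 0.74547; arctan(0.74547) ≈ 36.7035°, so α ≈ 73.4071°.

73.41°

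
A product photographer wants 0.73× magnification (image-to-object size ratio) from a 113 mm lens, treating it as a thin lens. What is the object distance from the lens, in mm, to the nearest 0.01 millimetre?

With m = dᵢ/dₒ and 1/f = 1/dₒ + 1/dᵢ, substituting dᵢ = m·dₒ gives 1/f = (1 + 1/m)/dₒ, hence dₒ = f·(1 + 1/m).
dₒ = 113 × (1 + 1/0.73) = 113 × 2.36986 ≈ 267.795 mm.

267.79 mm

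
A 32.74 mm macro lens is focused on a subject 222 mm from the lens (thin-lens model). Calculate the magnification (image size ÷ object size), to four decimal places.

0.1730×

Thin lens: 1/f = 1/dₒ + 1/dᵢ → 1/dᵢ = 1/32.74 − 1/222 = 0.0260392 mm⁻¹, so dᵢ ≈ 38.4037 mm.
Magnification m = dᵢ/dₒ = 38.4037/222 ≈ 0.17299.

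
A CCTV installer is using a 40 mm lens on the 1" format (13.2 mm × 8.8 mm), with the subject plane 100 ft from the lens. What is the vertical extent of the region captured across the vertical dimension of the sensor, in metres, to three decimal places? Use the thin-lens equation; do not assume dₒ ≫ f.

6.697 m

dₒ: 100 ft × 304.8 mm/ft = 30480.00 mm.
Similar triangles through the lens centre give W/dₒ = h/dᵢ; with 1/f = 1/dₒ + 1/dᵢ this gives W = h·(dₒ − f)/f.
W = 8.8 mm × (30480 − 40) / 40 = 8.8 × 761.0000 ≈ 6696.800 mm = 6.6968 m.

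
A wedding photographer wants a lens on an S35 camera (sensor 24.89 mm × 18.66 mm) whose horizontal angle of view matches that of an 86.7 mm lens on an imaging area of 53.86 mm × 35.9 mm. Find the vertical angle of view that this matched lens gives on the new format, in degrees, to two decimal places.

26.22°

Equal horizontal AOV ⇒ f₂ = f₁ · 24.89/53.86 = 86.7 × 0.46212 ≈ 40.0662 mm.
Vertical AOV on the new format = 2·arctan(18.66 / (2 × 40.0662)) = 2·arctan(0.23286) ≈ 26.2171°.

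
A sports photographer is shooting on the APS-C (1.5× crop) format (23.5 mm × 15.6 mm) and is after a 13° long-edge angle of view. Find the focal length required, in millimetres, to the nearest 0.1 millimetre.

From α = 2·arctan(w/2f) we get f = w / (2·tan(α/2)).
With w = 23.5 mm and α/2 = 6.5°, tan(α/2) ≈ 0.11394, so f ≈ 23.5 / 0.22787 ≈ 103.1284 mm.

103.1 mm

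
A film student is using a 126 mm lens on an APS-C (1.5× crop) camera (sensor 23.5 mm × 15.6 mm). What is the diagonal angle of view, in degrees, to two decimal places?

Sensor diagonal = √(23.5² + 15.6²) = √795.6100 ≈ 28.2066 mm.
Angle of view α = 2·arctan(d/2f) with d = 28.2066 mm and f = 126 mm.
d/2f = 0.11193; arctan(0.11193) ≈ 6.3866°, so α ≈ 12.7732°.

12.77°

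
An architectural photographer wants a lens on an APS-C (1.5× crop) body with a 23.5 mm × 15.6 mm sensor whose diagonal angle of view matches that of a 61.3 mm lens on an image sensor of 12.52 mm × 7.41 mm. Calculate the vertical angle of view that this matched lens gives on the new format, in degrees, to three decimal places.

7.510°

Sensor diagonal = √(12.52² + 7.41²) = √211.6585 ≈ 14.5485 mm.
Sensor diagonal = √(23.5² + 15.6²) = √795.6100 ≈ 28.2066 mm.
Equal diagonal AOV ⇒ f₂ = f₁ · 28.2066/14.5485 = 61.3 × 1.93880 ≈ 118.8482 mm.
Vertical AOV on the new format = 2·arctan(15.6 / (2 × 118.8482)) = 2·arctan(0.06563) ≈ 7.5099°.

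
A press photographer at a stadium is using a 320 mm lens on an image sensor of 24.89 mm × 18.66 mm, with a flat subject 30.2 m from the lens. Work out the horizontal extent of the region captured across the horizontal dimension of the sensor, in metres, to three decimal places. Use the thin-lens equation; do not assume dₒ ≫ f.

2.324 m

dₒ: 30.2 m = 30200 mm.
Similar triangles through the lens centre give W/dₒ = w/dᵢ; with 1/f = 1/dₒ + 1/dᵢ this gives W = w·(dₒ − f)/f.
W = 24.89 mm × (30200 − 320) / 320 = 24.89 × 93.3750 ≈ 2324.104 mm = 2.3241 m.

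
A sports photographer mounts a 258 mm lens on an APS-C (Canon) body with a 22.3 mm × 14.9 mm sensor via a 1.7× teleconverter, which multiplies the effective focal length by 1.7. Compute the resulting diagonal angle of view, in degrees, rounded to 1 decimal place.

Effective focal length f = 258 × 1.7 = 438.6 mm.
Sensor diagonal = √(22.3² + 14.9²) = √719.3000 ≈ 26.8198 mm.
α = 2·arctan(26.820 / (2 × 438.6)) = 2·arctan(0.03057) ≈ 3.5025°.

3.5°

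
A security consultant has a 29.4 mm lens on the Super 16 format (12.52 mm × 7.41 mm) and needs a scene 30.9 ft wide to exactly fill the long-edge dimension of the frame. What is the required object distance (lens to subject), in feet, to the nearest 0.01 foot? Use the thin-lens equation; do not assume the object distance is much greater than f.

72.66 ft

W: 30.9 ft × 304.8 mm/ft = 9418.32 mm.
Magnification m = w/W = dᵢ/dₒ; combined with 1/f = 1/dₒ + 1/dᵢ this gives dₒ = f·(1 + W/w).
dₒ = 29.4 mm × (1 + 9418.32/12.52) = 29.4 × 753.2620 ≈ 22145.902 mm = 22145.902/304.8 ft = 72.6572 ft.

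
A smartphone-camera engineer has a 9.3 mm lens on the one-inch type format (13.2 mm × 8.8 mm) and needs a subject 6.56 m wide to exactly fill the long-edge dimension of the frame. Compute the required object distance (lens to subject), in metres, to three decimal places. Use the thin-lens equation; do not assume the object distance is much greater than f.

4.631 m

W: 6.56 m = 6560 mm.
Magnification m = w/W = dᵢ/dₒ; combined with 1/f = 1/dₒ + 1/dᵢ this gives dₒ = f·(1 + W/w).
dₒ = 9.3 mm × (1 + 6560/13.2) = 9.3 × 497.9697 ≈ 4631.118 mm = 4.63112 m.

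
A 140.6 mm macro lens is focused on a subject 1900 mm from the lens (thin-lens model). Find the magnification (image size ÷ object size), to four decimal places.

0.0799×

Thin lens: 1/f = 1/dₒ + 1/dᵢ → 1/dᵢ = 1/140.6 − 1/1900 = 0.0065861 mm⁻¹, so dᵢ ≈ 151.8359 mm.
Magnification m = dᵢ/dₒ = 151.8359/1900 ≈ 0.07991.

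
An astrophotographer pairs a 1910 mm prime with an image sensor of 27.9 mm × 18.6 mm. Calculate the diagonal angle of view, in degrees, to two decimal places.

1.01°

Sensor diagonal = √(27.9² + 18.6²) = √1124.3700 ≈ 33.5316 mm.
Angle of view α = 2·arctan(d/2f) with d = 33.5316 mm and f = 1910 mm.
d/2f = 0.00878; arctan(0.00878) ≈ 0.5029°, so α ≈ 1.0058°.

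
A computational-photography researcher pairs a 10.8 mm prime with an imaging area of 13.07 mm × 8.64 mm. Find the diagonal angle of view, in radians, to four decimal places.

1.2551 rad

Sensor diagonal = √(13.07² + 8.64²) = √245.4745 ≈ 15.6676 mm.
Angle of view α = 2·arctan(d/2f) with d = 15.6676 mm and f = 10.8 mm.
d/2f = 0.72535; arctan(0.72535) ≈ 0.6275 rad, so α ≈ 1.2551 rad.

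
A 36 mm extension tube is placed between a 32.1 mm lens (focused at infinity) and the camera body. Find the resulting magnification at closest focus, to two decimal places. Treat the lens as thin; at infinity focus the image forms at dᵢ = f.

The tube moves the image plane from f to f + e, so dᵢ = 32.1 + 36 = 68.1 mm. Focus is achieved when 1/f = 1/dₒ + 1/dᵢ, giving dₒ = 1/(1/f − 1/(f+e)).
Magnification m = dᵢ/dₒ = (f+e)·(1/f − 1/(f+e)) = e/f = 36/32.1 ≈ 1.1215.

1.12×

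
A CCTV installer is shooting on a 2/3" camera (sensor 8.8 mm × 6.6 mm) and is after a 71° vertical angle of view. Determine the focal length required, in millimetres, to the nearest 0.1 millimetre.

From α = 2·arctan(h/2f) we get f = h / (2·tan(α/2)).
With h = 6.6 mm and α/2 = 35.5°, tan(α/2) ≈ 0.71329, so f ≈ 6.6 / 1.42659 ≈ 4.6264 mm.

4.6 mm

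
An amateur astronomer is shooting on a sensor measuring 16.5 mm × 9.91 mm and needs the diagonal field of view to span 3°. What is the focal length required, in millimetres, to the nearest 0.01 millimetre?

Sensor diagonal = √(16.5² + 9.91²) = √370.4581 ≈ 19.2473 mm.
From α = 2·arctan(d/2f) we get f = d / (2·tan(α/2)).
With d = 19.2473 mm and α/2 = 1.5°, tan(α/2) ≈ 0.02619, so f ≈ 19.2473 / 0.05237 ≈ 367.5121 mm.

367.51 mm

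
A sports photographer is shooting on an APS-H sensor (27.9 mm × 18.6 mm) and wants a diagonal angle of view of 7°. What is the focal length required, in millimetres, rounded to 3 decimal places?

Sensor diagonal = √(27.9² + 18.6²) = √1124.3700 ≈ 33.5316 mm.
From α = 2·arctan(d/2f) we get f = d / (2·tan(α/2)).
With d = 33.5316 mm and α/2 = 3.5°, tan(α/2) ≈ 0.06116, so f ≈ 33.5316 / 0.12233 ≈ 274.1186 mm.

274.119 mm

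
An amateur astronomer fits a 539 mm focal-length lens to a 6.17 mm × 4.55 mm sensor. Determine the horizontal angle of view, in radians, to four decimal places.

Angle of view α = 2·arctan(w/2f) with w = 6.17 mm and f = 539 mm.
w/2f = 0.00572; arctan(0.00572) ≈ 0.0057 rad, so α ≈ 0.0114 rad.

0.0114 rad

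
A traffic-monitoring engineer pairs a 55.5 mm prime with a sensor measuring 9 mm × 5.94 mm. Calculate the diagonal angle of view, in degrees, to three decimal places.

Sensor diagonal = √(9² + 5.94²) = √116.2836 ≈ 10.7835 mm.
Angle of view α = 2·arctan(d/2f) with d = 10.7835 mm and f = 55.5 mm.
d/2f = 0.09715; arctan(0.09715) ≈ 5.5488°, so α ≈ 11.0976°.

11.098°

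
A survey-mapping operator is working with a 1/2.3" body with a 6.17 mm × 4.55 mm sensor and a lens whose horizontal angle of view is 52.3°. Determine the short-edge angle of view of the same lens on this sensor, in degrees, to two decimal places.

39.81°

From the horizontal AOV: f = 6.17 / (2·tan(26.15°)) = 6.17 / 0.98196 ≈ 6.2834 mm.
Short-edge AOV = 2·arctan(4.55 / (2 × 6.2834)) = 2·arctan(0.36207) ≈ 39.8072°.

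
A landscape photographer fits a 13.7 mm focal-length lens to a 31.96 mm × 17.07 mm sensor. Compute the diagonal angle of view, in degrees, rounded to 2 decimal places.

105.81°

Sensor diagonal = √(31.96² + 17.07²) = √1312.8265 ≈ 36.2329 mm.
Angle of view α = 2·arctan(d/2f) with d = 36.2329 mm and f = 13.7 mm.
d/2f = 1.32237; arctan(1.32237) ≈ 52.9028°, so α ≈ 105.8056°.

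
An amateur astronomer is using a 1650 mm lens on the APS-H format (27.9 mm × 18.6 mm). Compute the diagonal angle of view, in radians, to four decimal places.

Sensor diagonal = √(27.9² + 18.6²) = √1124.3700 ≈ 33.5316 mm.
Angle of view α = 2·arctan(d/2f) with d = 33.5316 mm and f = 1650 mm.
d/2f = 0.01016; arctan(0.01016) ≈ 0.0102 rad, so α ≈ 0.0203 rad.

0.0203 rad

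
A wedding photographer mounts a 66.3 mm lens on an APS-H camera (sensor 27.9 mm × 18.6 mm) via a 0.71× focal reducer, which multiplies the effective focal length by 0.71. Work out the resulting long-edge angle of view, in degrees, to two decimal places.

Effective focal length f = 66.3 × 0.71 = 47.073 mm.
α = 2·arctan(27.9 / (2 × 47.073)) = 2·arctan(0.29635) ≈ 33.0142°.

33.01°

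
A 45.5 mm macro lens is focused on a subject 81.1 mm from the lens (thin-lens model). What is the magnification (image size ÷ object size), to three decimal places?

1.278×

Thin lens: 1/f = 1/dₒ + 1/dᵢ → 1/dᵢ = 1/45.5 − 1/81.1 = 0.0096476 mm⁻¹, so dᵢ ≈ 103.6531 mm.
Magnification m = dᵢ/dₒ = 103.6531/81.1 ≈ 1.27809.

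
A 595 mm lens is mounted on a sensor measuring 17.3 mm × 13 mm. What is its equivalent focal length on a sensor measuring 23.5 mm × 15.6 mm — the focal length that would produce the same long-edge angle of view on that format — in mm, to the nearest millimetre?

Equal angle of view means equal width/f ratio, so f₂ = f₁ · (width₂/width₁) = 595 × 23.5/17.3.
f₂ = 595 × 1.35838 ≈ 808.237 mm.

808 mm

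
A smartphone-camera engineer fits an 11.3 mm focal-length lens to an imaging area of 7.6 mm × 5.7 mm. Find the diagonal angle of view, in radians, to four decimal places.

0.7959 rad

Sensor diagonal = √(7.6² + 5.7²) = √90.2500 ≈ 9.5000 mm.
Angle of view α = 2·arctan(d/2f) with d = 9.5000 mm and f = 11.3 mm.
d/2f = 0.42035; arctan(0.42035) ≈ 0.3979 rad, so α ≈ 0.7959 rad.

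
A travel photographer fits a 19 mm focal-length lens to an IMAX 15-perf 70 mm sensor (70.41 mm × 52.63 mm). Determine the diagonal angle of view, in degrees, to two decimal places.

133.24°

Sensor diagonal = √(70.41² + 52.63²) = √7727.4850 ≈ 87.9061 mm.
Angle of view α = 2·arctan(d/2f) with d = 87.9061 mm and f = 19 mm.
d/2f = 2.31332; arctan(2.31332) ≈ 66.6222°, so α ≈ 133.2443°.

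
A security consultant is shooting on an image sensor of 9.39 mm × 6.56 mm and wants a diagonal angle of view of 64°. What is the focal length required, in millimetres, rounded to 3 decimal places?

Sensor diagonal = √(9.39² + 6.56²) = √131.2057 ≈ 11.4545 mm.
From α = 2·arctan(d/2f) we get f = d / (2·tan(α/2)).
With d = 11.4545 mm and α/2 = 32°, tan(α/2) ≈ 0.62487, so f ≈ 11.4545 / 1.24974 ≈ 9.1655 mm.

9.166 mm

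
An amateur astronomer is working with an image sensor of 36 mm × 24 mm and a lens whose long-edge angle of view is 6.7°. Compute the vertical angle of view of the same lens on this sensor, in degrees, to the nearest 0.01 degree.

From the long-edge AOV: f = 36 / (2·tan(3.35°)) = 36 / 0.11707 ≈ 307.5070 mm.
Vertical AOV = 2·arctan(24 / (2 × 307.5070)) = 2·arctan(0.03902) ≈ 4.4695°.

4.47°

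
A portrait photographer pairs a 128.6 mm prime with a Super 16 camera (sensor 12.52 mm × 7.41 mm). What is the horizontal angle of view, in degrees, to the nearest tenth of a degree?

5.6°

Angle of view α = 2·arctan(w/2f) with w = 12.52 mm and f = 128.6 mm.
w/2f = 0.04868; arctan(0.04868) ≈ 2.7868°, so α ≈ 5.5737°.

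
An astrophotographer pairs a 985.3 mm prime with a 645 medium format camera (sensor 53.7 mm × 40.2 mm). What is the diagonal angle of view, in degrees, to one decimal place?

Sensor diagonal = √(53.7² + 40.2²) = √4499.7300 ≈ 67.0800 mm.
Angle of view α = 2·arctan(d/2f) with d = 67.0800 mm and f = 985.3 mm.
d/2f = 0.03404; arctan(0.03404) ≈ 1.9496°, so α ≈ 3.8992°.

3.9°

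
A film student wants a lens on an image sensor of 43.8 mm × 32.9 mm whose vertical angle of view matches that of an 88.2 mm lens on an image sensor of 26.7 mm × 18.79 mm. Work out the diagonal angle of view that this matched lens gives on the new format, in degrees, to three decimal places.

20.115°

Equal vertical AOV ⇒ f₂ = f₁ · 32.9/18.79 = 88.2 × 1.75093 ≈ 154.4321 mm.
Sensor diagonal = √(43.8² + 32.9²) = √3000.8500 ≈ 54.7800 mm.
Diagonal AOV on the new format = 2·arctan(54.7800 / (2 × 154.4321)) = 2·arctan(0.17736) ≈ 20.1147°.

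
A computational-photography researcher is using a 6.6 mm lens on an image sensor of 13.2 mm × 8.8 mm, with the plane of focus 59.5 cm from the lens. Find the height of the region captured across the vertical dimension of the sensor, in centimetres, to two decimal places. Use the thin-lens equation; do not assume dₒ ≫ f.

78.45 cm

dₒ: 59.5 cm = 595 mm.
Similar triangles through the lens centre give W/dₒ = h/dᵢ; with 1/f = 1/dₒ + 1/dᵢ this gives W = h·(dₒ − f)/f.
W = 8.8 mm × (595 − 6.6) / 6.6 = 8.8 × 89.1515 ≈ 784.533 mm = 78.4533 cm.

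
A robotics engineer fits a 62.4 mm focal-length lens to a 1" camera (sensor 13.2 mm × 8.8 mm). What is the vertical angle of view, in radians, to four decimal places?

0.1408 rad

Angle of view α = 2·arctan(h/2f) with h = 8.8 mm and f = 62.4 mm.
h/2f = 0.07051; arctan(0.07051) ≈ 0.0704 rad, so α ≈ 0.1408 rad.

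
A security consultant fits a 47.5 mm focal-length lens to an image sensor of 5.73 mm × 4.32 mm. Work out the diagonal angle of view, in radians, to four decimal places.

0.1508 rad

Sensor diagonal = √(5.73² + 4.32²) = √51.4953 ≈ 7.1760 mm.
Angle of view α = 2·arctan(d/2f) with d = 7.1760 mm and f = 47.5 mm.
d/2f = 0.07554; arctan(0.07554) ≈ 0.0754 rad, so α ≈ 0.1508 rad.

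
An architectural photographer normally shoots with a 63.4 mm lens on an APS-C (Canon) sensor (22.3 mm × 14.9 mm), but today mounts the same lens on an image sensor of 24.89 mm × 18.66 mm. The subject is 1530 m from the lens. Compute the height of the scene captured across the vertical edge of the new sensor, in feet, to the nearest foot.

The focal length stays 63.4 mm; the relevant sensor dimension is now h = 18.66 mm. Object distance dₒ = 1530 m = 1.53e+06 mm.
Thin-lens field height W = h·(dₒ − f)/f = 18.66 × (1.53e+06 − 63.4)/63.4 ≈ 450293.643 mm = 450293.643/304.8 ft = 1477.34 ft.

1477 ft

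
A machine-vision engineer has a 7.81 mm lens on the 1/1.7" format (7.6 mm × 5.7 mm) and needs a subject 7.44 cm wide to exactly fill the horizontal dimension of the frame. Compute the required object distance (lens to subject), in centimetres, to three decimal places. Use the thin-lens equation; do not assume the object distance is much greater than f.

8.427 cm

W: 7.44 cm = 74.4 mm.
Magnification m = w/W = dᵢ/dₒ; combined with 1/f = 1/dₒ + 1/dᵢ this gives dₒ = f·(1 + W/w).
dₒ = 7.81 mm × (1 + 74.4/7.6) = 7.81 × 10.7895 ≈ 84.266 mm = 8.42658 cm.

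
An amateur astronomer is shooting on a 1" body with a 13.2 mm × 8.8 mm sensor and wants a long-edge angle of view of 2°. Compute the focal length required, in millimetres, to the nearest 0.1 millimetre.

378.1 mm

From α = 2·arctan(w/2f) we get f = w / (2·tan(α/2)).
With w = 13.2 mm and α/2 = 1°, tan(α/2) ≈ 0.01746, so f ≈ 13.2 / 0.03491 ≈ 378.1137 mm.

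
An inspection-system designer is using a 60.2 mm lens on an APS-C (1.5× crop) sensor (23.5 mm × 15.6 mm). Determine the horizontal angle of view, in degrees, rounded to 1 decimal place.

Angle of view α = 2·arctan(w/2f) with w = 23.5 mm and f = 60.2 mm.
w/2f = 0.19518; arctan(0.19518) ≈ 11.0443°, so α ≈ 22.0886°.

22.1°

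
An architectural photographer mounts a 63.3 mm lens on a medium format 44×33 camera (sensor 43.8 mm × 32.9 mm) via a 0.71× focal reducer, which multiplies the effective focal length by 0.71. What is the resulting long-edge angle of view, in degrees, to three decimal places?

Effective focal length f = 63.3 × 0.71 = 44.943 mm.
α = 2·arctan(43.8 / (2 × 44.943)) = 2·arctan(0.48728) ≈ 51.9585°.

51.958°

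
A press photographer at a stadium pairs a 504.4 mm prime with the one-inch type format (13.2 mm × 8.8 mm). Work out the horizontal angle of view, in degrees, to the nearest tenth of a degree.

Angle of view α = 2·arctan(w/2f) with w = 13.2 mm and f = 504.4 mm.
w/2f = 0.01308; arctan(0.01308) ≈ 0.7497°, so α ≈ 1.4993°.

1.5°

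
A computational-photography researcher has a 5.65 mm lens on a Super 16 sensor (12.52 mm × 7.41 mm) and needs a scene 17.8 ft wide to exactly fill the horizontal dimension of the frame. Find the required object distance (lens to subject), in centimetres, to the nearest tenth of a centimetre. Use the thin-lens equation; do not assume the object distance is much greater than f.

W: 17.8 ft × 304.8 mm/ft = 5425.44 mm.
Magnification m = w/W = dᵢ/dₒ; combined with 1/f = 1/dₒ + 1/dᵢ this gives dₒ = f·(1 + W/w).
dₒ = 5.65 mm × (1 + 5425.44/12.52) = 5.65 × 434.3418 ≈ 2454.031 mm = 245.403 cm.

245.4 cm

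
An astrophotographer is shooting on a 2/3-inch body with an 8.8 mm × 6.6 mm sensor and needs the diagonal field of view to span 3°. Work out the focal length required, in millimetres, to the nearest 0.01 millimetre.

210.04 mm

Sensor diagonal = √(8.8² + 6.6²) = √121.0000 ≈ 11.0000 mm.
From α = 2·arctan(d/2f) we get f = d / (2·tan(α/2)).
With d = 11.0000 mm and α/2 = 1.5°, tan(α/2) ≈ 0.02619, so f ≈ 11.0000 / 0.05237 ≈ 210.0365 mm.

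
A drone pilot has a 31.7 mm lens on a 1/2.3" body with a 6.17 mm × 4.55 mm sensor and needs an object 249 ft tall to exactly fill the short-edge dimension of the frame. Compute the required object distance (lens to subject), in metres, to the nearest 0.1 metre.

528.8 m

W: 249 ft × 304.8 mm/ft = 75895.20 mm.
Magnification m = h/W = dᵢ/dₒ; combined with 1/f = 1/dₒ + 1/dᵢ this gives dₒ = f·(1 + W/h).
dₒ = 31.7 mm × (1 + 75895.2/4.55) = 31.7 × 16681.2632 ≈ 528796.044 mm = 528.796 m.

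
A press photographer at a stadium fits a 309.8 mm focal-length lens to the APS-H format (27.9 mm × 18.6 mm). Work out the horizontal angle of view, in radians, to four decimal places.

0.0900 rad

Angle of view α = 2·arctan(w/2f) with w = 27.9 mm and f = 309.8 mm.
w/2f = 0.04503; arctan(0.04503) ≈ 0.0450 rad, so α ≈ 0.0900 rad.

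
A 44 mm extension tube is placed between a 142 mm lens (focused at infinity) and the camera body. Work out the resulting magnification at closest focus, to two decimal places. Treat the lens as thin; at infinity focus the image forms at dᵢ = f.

0.31×

The tube moves the image plane from f to f + e, so dᵢ = 142 + 44 = 186 mm. Focus is achieved when 1/f = 1/dₒ + 1/dᵢ, giving dₒ = 1/(1/f − 1/(f+e)).
Magnification m = dᵢ/dₒ = (f+e)·(1/f − 1/(f+e)) = e/f = 44/142 ≈ 0.3099.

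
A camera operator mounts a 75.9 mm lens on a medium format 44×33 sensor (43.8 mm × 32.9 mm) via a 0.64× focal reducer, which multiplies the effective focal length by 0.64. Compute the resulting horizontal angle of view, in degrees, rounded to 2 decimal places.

48.54°

Effective focal length f = 75.9 × 0.64 = 48.576 mm.
α = 2·arctan(43.8 / (2 × 48.576)) = 2·arctan(0.45084) ≈ 48.5355°.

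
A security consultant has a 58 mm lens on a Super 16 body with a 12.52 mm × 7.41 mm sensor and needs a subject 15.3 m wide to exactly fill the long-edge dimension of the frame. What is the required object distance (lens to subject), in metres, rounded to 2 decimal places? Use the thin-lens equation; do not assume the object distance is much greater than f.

W: 15.3 m = 15300 mm.
Magnification m = w/W = dᵢ/dₒ; combined with 1/f = 1/dₒ + 1/dᵢ this gives dₒ = f·(1 + W/w).
dₒ = 58 mm × (1 + 15300/12.52) = 58 × 1223.0447 ≈ 70936.594 mm = 70.9366 m.

70.94 m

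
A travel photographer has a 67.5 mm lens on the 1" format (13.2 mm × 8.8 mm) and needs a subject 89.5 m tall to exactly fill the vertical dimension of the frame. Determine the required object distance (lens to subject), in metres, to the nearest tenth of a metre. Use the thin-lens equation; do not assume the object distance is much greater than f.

686.6 m

W: 89.5 m = 89500 mm.
Magnification m = h/W = dᵢ/dₒ; combined with 1/f = 1/dₒ + 1/dᵢ this gives dₒ = f·(1 + W/h).
dₒ = 67.5 mm × (1 + 89500/8.8) = 67.5 × 10171.4545 ≈ 686573.182 mm = 686.573 m.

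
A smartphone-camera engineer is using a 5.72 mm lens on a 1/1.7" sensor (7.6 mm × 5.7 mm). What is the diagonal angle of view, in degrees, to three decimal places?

79.414°

Sensor diagonal = √(7.6² + 5.7²) = √90.2500 ≈ 9.5000 mm.
Angle of view α = 2·arctan(d/2f) with d = 9.5000 mm and f = 5.72 mm.
d/2f = 0.83042; arctan(0.83042) ≈ 39.7069°, so α ≈ 79.4138°.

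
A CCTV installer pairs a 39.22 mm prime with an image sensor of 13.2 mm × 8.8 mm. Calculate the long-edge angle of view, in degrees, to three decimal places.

19.105°

Angle of view α = 2·arctan(w/2f) with w = 13.2 mm and f = 39.22 mm.
w/2f = 0.16828; arctan(0.16828) ≈ 9.5523°, so α ≈ 19.1046°.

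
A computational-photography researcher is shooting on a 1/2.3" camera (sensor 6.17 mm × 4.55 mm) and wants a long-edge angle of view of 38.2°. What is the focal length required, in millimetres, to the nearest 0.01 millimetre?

8.91 mm

From α = 2·arctan(w/2f) we get f = w / (2·tan(α/2)).
With w = 6.17 mm and α/2 = 19.1°, tan(α/2) ≈ 0.34628, so f ≈ 6.17 / 0.69256 ≈ 8.9089 mm.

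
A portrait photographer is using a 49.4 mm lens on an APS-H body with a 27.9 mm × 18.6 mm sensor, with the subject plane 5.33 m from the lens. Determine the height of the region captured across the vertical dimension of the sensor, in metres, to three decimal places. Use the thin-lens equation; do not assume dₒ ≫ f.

1.988 m

dₒ: 5.33 m = 5330 mm.
Similar triangles through the lens centre give W/dₒ = h/dᵢ; with 1/f = 1/dₒ + 1/dᵢ this gives W = h·(dₒ − f)/f.
W = 18.6 mm × (5330 − 49.4) / 49.4 = 18.6 × 106.8947 ≈ 1988.242 mm = 1.98824 m.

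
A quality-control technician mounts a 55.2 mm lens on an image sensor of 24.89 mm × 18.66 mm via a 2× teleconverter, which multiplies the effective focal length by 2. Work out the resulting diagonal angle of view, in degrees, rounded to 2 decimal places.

Effective focal length f = 55.2 × 2 = 110.4 mm.
Sensor diagonal = √(24.89² + 18.66²) = √967.7077 ≈ 31.1080 mm.
α = 2·arctan(31.108 / (2 × 110.4)) = 2·arctan(0.14089) ≈ 16.0390°.

16.04°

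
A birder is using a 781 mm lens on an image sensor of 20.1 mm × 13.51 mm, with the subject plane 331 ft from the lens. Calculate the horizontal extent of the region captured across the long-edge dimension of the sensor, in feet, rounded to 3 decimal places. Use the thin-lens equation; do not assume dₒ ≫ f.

8.453 ft

dₒ: 331 ft × 304.8 mm/ft = 100888.80 mm.
Similar triangles through the lens centre give W/dₒ = w/dᵢ; with 1/f = 1/dₒ + 1/dᵢ this gives W = w·(dₒ − f)/f.
W = 20.1 mm × (100889 − 781) / 781 = 20.1 × 128.1790 ≈ 2576.398 mm = 2576.398/304.8 ft = 8.45275 ft.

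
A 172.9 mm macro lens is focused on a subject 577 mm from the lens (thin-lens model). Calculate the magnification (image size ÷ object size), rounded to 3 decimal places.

Thin lens: 1/f = 1/dₒ + 1/dᵢ → 1/dᵢ = 1/172.9 − 1/577 = 0.0040506 mm⁻¹, so dᵢ ≈ 246.8778 mm.
Magnification m = dᵢ/dₒ = 246.8778/577 ≈ 0.42786.

0.428×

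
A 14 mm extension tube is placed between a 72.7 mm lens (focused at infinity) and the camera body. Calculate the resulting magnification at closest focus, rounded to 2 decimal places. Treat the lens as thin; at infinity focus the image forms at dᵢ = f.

The tube moves the image plane from f to f + e, so dᵢ = 72.7 + 14 = 86.7 mm. Focus is achieved when 1/f = 1/dₒ + 1/dᵢ, giving dₒ = 1/(1/f − 1/(f+e)).
Magnification m = dᵢ/dₒ = (f+e)·(1/f − 1/(f+e)) = e/f = 14/72.7 ≈ 0.1926.

0.19×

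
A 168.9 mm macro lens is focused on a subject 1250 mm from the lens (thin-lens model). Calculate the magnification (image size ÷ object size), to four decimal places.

0.1562×

Thin lens: 1/f = 1/dₒ + 1/dᵢ → 1/dᵢ = 1/168.9 − 1/1250 = 0.0051207 mm⁻¹, so dᵢ ≈ 195.2872 mm.
Magnification m = dᵢ/dₒ = 195.2872/1250 ≈ 0.15623.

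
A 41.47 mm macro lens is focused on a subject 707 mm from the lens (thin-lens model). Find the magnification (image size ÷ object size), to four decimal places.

0.0623×

Thin lens: 1/f = 1/dₒ + 1/dᵢ → 1/dᵢ = 1/41.47 − 1/707 = 0.0226994 mm⁻¹, so dᵢ ≈ 44.0540 mm.
Magnification m = dᵢ/dₒ = 44.0540/707 ≈ 0.06231.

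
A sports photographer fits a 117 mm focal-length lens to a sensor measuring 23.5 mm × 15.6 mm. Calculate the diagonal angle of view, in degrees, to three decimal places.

Sensor diagonal = √(23.5² + 15.6²) = √795.6100 ≈ 28.2066 mm.
Angle of view α = 2·arctan(d/2f) with d = 28.2066 mm and f = 117 mm.
d/2f = 0.12054; arctan(0.12054) ≈ 6.8733°, so α ≈ 13.7466°.

13.747°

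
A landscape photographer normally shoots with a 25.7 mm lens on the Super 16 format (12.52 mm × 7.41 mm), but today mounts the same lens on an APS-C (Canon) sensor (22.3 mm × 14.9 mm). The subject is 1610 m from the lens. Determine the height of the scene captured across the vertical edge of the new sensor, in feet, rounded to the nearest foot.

3062 ft

The focal length stays 25.7 mm; the relevant sensor dimension is now h = 14.9 mm. Object distance dₒ = 1610 m = 1.61e+06 mm.
Thin-lens field height W = h·(dₒ − f)/f = 14.9 × (1.61e+06 − 25.7)/25.7 ≈ 933409.225 mm = 933409.225/304.8 ft = 3062.37 ft.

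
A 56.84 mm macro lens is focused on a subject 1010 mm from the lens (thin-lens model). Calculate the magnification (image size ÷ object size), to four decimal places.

Thin lens: 1/f = 1/dₒ + 1/dᵢ → 1/dᵢ = 1/56.84 − 1/1010 = 0.0166031 mm⁻¹, so dᵢ ≈ 60.2296 mm.
Magnification m = dᵢ/dₒ = 60.2296/1010 ≈ 0.05963.

0.0596×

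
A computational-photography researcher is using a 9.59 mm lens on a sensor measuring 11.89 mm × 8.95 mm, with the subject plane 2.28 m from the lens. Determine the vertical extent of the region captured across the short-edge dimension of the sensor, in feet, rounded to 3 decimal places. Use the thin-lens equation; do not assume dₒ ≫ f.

dₒ: 2.28 m = 2280 mm.
Similar triangles through the lens centre give W/dₒ = h/dᵢ; with 1/f = 1/dₒ + 1/dᵢ this gives W = h·(dₒ − f)/f.
W = 8.95 mm × (2280 − 9.59) / 9.59 = 8.95 × 236.7477 ≈ 2118.892 mm = 2118.892/304.8 ft = 6.95174 ft.

6.952 ft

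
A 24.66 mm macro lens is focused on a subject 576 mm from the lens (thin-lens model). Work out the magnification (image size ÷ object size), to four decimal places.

0.0447×

Thin lens: 1/f = 1/dₒ + 1/dᵢ → 1/dᵢ = 1/24.66 − 1/576 = 0.0388154 mm⁻¹, so dᵢ ≈ 25.7630 mm.
Magnification m = dᵢ/dₒ = 25.7630/576 ≈ 0.04473.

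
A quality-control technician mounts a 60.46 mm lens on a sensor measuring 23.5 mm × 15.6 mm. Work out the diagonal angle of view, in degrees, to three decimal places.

Sensor diagonal = √(23.5² + 15.6²) = √795.6100 ≈ 28.2066 mm.
Angle of view α = 2·arctan(d/2f) with d = 28.2066 mm and f = 60.46 mm.
d/2f = 0.23327; arctan(0.23327) ≈ 13.1304°, so α ≈ 26.2608°.

26.261°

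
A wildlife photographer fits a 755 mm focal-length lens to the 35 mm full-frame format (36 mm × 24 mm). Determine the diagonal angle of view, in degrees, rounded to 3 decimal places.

Sensor diagonal = √(36² + 24²) = √1872.0000 ≈ 43.2666 mm.
Angle of view α = 2·arctan(d/2f) with d = 43.2666 mm and f = 755 mm.
d/2f = 0.02865; arctan(0.02865) ≈ 1.6413°, so α ≈ 3.2825°.

3.283°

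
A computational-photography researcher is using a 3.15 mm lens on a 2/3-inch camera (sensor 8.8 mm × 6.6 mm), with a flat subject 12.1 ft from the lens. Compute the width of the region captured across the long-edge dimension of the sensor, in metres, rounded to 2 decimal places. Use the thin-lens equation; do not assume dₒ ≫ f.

dₒ: 12.1 ft × 304.8 mm/ft = 3688.08 mm.
Similar triangles through the lens centre give W/dₒ = w/dᵢ; with 1/f = 1/dₒ + 1/dᵢ this gives W = w·(dₒ − f)/f.
W = 8.8 mm × (3688.08 − 3.15) / 3.15 = 8.8 × 1169.8190 ≈ 10294.407 mm = 10.2944 m.

10.29 m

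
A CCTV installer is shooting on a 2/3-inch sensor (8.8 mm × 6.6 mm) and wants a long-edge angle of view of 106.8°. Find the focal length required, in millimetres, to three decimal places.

From α = 2·arctan(w/2f) we get f = w / (2·tan(α/2)).
With w = 8.8 mm and α/2 = 53.4°, tan(α/2) ≈ 1.34650, so f ≈ 8.8 / 2.69300 ≈ 3.2677 mm.

3.268 mm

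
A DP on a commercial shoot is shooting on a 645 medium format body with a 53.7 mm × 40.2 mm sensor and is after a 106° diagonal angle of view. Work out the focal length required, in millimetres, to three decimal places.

25.274 mm

Sensor diagonal = √(53.7² + 40.2²) = √4499.7300 ≈ 67.0800 mm.
From α = 2·arctan(d/2f) we get f = d / (2·tan(α/2)).
With d = 67.0800 mm and α/2 = 53°, tan(α/2) ≈ 1.32704, so f ≈ 67.0800 / 2.65409 ≈ 25.2742 mm.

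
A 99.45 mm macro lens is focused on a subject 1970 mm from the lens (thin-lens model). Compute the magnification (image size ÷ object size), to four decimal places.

Thin lens: 1/f = 1/dₒ + 1/dᵢ → 1/dᵢ = 1/99.45 − 1/1970 = 0.0095477 mm⁻¹, so dᵢ ≈ 104.7374 mm.
Magnification m = dᵢ/dₒ = 104.7374/1970 ≈ 0.05317.

0.0532×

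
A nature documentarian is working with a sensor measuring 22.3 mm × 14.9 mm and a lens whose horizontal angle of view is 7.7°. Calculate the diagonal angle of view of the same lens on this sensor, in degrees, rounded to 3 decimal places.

From the horizontal AOV: f = 22.3 / (2·tan(3.85°)) = 22.3 / 0.13459 ≈ 165.6847 mm.
Sensor diagonal = √(22.3² + 14.9²) = √719.3000 ≈ 26.8198 mm.
Diagonal AOV = 2·arctan(26.8198 / (2 × 165.6847)) = 2·arctan(0.08094) ≈ 9.2544°.

9.254°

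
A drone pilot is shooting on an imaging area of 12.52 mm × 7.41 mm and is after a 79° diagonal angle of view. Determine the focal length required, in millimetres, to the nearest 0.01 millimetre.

8.82 mm

Sensor diagonal = √(12.52² + 7.41²) = √211.6585 ≈ 14.5485 mm.
From α = 2·arctan(d/2f) we get f = d / (2·tan(α/2)).
With d = 14.5485 mm and α/2 = 39.5°, tan(α/2) ≈ 0.82434, so f ≈ 14.5485 / 1.64867 ≈ 8.8244 mm.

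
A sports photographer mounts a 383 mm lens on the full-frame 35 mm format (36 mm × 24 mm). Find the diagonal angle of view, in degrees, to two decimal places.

6.47°

Sensor diagonal = √(36² + 24²) = √1872.0000 ≈ 43.2666 mm.
Angle of view α = 2·arctan(d/2f) with d = 43.2666 mm and f = 383 mm.
d/2f = 0.05648; arctan(0.05648) ≈ 3.2329°, so α ≈ 6.4657°.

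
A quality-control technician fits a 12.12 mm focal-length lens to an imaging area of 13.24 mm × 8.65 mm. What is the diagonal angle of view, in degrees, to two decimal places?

Sensor diagonal = √(13.24² + 8.65²) = √250.1201 ≈ 15.8152 mm.
Angle of view α = 2·arctan(d/2f) with d = 15.8152 mm and f = 12.12 mm.
d/2f = 0.65244; arctan(0.65244) ≈ 33.1221°, so α ≈ 66.2442°.

66.24°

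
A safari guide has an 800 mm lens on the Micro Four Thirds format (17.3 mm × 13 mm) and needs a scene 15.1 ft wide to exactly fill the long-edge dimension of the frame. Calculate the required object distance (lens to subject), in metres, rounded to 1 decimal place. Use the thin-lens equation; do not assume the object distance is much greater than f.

213.6 m

W: 15.1 ft × 304.8 mm/ft = 4602.48 mm.
Magnification m = w/W = dᵢ/dₒ; combined with 1/f = 1/dₒ + 1/dᵢ this gives dₒ = f·(1 + W/w).
dₒ = 800 mm × (1 + 4602.48/17.3) = 800 × 267.0393 ≈ 213631.438 mm = 213.631 m.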